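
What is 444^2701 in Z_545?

2701 in binary is 101010001101, i.e. 2701 = 2048 + 512 + 128 + 8 + 4 + 1.
444^1 ≡ 444 (mod 545)
444^2 ≡ 444^2 = 197136 ≡ 391 (mod 545)
444^4 ≡ 391^2 = 152881 ≡ 281 (mod 545)
444^8 ≡ 281^2 = 78961 ≡ 481 (mod 545)
444^16 ≡ 481^2 = 231361 ≡ 281 (mod 545)
444^32 ≡ 281^2 = 78961 ≡ 481 (mod 545)
444^64 ≡ 481^2 = 231361 ≡ 281 (mod 545)
444^128 ≡ 281^2 = 78961 ≡ 481 (mod 545)
444^256 ≡ 481^2 = 231361 ≡ 281 (mod 545)
444^512 ≡ 281^2 = 78961 ≡ 481 (mod 545)
444^1024 ≡ 481^2 = 231361 ≡ 281 (mod 545)
444^2048 ≡ 281^2 = 78961 ≡ 481 (mod 545)
444^2701 = 444^2048 × 444^512 × 444^128 × 444^8 × 444^4 × 444^1 ≡ 481 × 481 × 481 × 481 × 281 × 444 (mod 545).
Accumulate the product:
481 × 481 = 231361 ≡ 281
281 × 481 = 135161 ≡ 1
1 × 481 = 481
481 × 281 = 135161 ≡ 1
1 × 444 = 444

444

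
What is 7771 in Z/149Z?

7771 = 52·149 + 23, so 7771 ≡ 23 (mod 149).

23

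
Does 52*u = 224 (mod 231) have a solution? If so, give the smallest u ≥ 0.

gcd(52, 231) = 1, so a unique solution mod 231 exists.
52⁻¹ ≡ 40 (mod 231).
u ≡ 40*224 ≡ 182 (mod 231).

182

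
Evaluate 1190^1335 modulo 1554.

1400

By square-and-multiply:
1190^1 ≡ 1190 (mod 1554)
1190^2 ≡ 1190^2 = 1416100 ≡ 406 (mod 1554)
1190^4 ≡ 406^2 = 164836 ≡ 112 (mod 1554)
1190^8 ≡ 112^2 = 12544 ≡ 112 (mod 1554)
1190^16 ≡ 112^2 = 12544 ≡ 112 (mod 1554)
1190^32 ≡ 112^2 = 12544 ≡ 112 (mod 1554)
1190^64 ≡ 112^2 = 12544 ≡ 112 (mod 1554)
1190^128 ≡ 112^2 = 12544 ≡ 112 (mod 1554)
1190^256 ≡ 112^2 = 12544 ≡ 112 (mod 1554)
1190^512 ≡ 112^2 = 12544 ≡ 112 (mod 1554)
1190^1024 ≡ 112^2 = 12544 ≡ 112 (mod 1554)
1190^1335 = 1190^1024 × 1190^256 × 1190^32 × 1190^16 × 1190^4 × 1190^2 × 1190^1 ≡ 112 × 112 × 112 × 112 × 112 × 406 × 1190 (mod 1554).
Accumulate the product:
112 × 112 = 12544 ≡ 112
112 × 112 = 12544 ≡ 112
112 × 112 = 12544 ≡ 112
112 × 112 = 12544 ≡ 112
112 × 406 = 45472 ≡ 406
406 × 1190 = 483140 ≡ 1400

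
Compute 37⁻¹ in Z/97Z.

By the extended Euclidean algorithm:
97 = 2*37 + 23
37 = 1*23 + 14
23 = 1*14 + 9
14 = 1*9 + 5
9 = 1*5 + 4
5 = 1*4 + 1
4 = 4*1 + 0
gcd(37, 97) = 1, so the inverse exists.
Back-substitute for 1:
1 = 1*5 − 1*4
  = −1*9 + 2*5
  = 2*14 − 3*9
  = −3*23 + 5*14
  = 5*37 − 8*23
  = −8*97 + 21*37
So 37⁻¹ ≡ 21 (mod 97).

21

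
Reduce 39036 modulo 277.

39036 = 140*277 + 256, so 39036 ≡ 256 (mod 277).

256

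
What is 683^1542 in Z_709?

633

Compute successive squares:
1542 in binary is 11000000110, i.e. 1542 = 1024 + 512 + 4 + 2.
683^1 ≡ 683 (mod 709)
683^2 ≡ 683^2 = 466489 ≡ 676 (mod 709)
683^4 ≡ 676^2 = 456976 ≡ 380 (mod 709)
683^8 ≡ 380^2 = 144400 ≡ 473 (mod 709)
683^16 ≡ 473^2 = 223729 ≡ 394 (mod 709)
683^32 ≡ 394^2 = 155236 ≡ 674 (mod 709)
683^64 ≡ 674^2 = 454276 ≡ 516 (mod 709)
683^128 ≡ 516^2 = 266256 ≡ 381 (mod 709)
683^256 ≡ 381^2 = 145161 ≡ 525 (mod 709)
683^512 ≡ 525^2 = 275625 ≡ 533 (mod 709)
683^1024 ≡ 533^2 = 284089 ≡ 489 (mod 709)
683^1542 = 683^1024 * 683^512 * 683^4 * 683^2 ≡ 489 * 533 * 380 * 676 (mod 709).
Accumulate the product:
489 * 533 = 260637 ≡ 434
434 * 380 = 164920 ≡ 432
432 * 676 = 292032 ≡ 633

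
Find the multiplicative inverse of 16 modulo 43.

35

Apply the Euclidean algorithm and back-substitute:
43 = 2×16 + 11
16 = 1×11 + 5
11 = 2×5 + 1
5 = 5×1 + 0
gcd(16, 43) = 1, so the inverse exists.
Bézout: 1 = 3×43 − 8×16.
So 16⁻¹ ≡ −8 ≡ 35 (mod 43).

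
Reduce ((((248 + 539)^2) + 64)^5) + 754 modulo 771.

248 + 539 = 787 ≡ 16 (mod 771)
(16)^2 ≡ 256 (mod 771)
256 + 64 = 320
(320)^5 ≡ 203 (mod 771)
203 + 754 = 957 ≡ 186 (mod 771)

186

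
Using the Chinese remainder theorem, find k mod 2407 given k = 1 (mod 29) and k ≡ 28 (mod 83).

29⁻¹ mod 83: 29*63 ≡ 1 (mod 83), so 29⁻¹ ≡ 63.
k = 1 + 29*((28 − 1)*63 mod 83) = 1 + 29*41 = 1190.

1190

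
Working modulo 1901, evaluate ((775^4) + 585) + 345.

(775)^4 ≡ 677 (mod 1901)
677 + 585 = 1262
1262 + 345 = 1607

1607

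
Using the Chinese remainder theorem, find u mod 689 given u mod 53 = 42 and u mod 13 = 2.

53⁻¹ mod 13: 53×1 ≡ 1 (mod 13), so 53⁻¹ ≡ 1.
u = 42 + 53×((2 − 42)×1 mod 13) = 42 + 53×12 = 678.
Check: 678 mod 53 = 42, 678 mod 13 = 2. ✓

678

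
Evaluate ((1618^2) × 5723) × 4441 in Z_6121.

(1618)^2 ≡ 4257 (mod 6121)
4257 × 5723 = 24362811 ≡ 1231 (mod 6121)
1231 × 4441 = 5466871 ≡ 818 (mod 6121)

818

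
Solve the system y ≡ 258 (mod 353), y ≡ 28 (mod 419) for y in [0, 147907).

126985

353⁻¹ mod 419: 353*146 ≡ 1 (mod 419), so 353⁻¹ ≡ 146.
y = 258 + 353*((28 − 258)*146 mod 419) = 258 + 353*359 = 126985.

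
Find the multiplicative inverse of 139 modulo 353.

160

By the extended Euclidean algorithm:
353 = 2*139 + 75
139 = 1*75 + 64
75 = 1*64 + 11
64 = 5*11 + 9
11 = 1*9 + 2
9 = 4*2 + 1
2 = 2*1 + 0
gcd(139, 353) = 1, so the inverse exists.
Bézout: 1 = −63*353 + 160*139.
So 139⁻¹ ≡ 160 (mod 353).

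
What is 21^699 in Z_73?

63

21^1 ≡ 21 (mod 73)
21^2 ≡ 21^2 = 441 ≡ 3 (mod 73)
21^4 ≡ 3^2 = 9 (mod 73)
21^8 ≡ 9^2 = 81 ≡ 8 (mod 73)
21^16 ≡ 8^2 = 64 (mod 73)
21^32 ≡ 64^2 = 4096 ≡ 8 (mod 73)
21^64 ≡ 8^2 = 64 (mod 73)
21^128 ≡ 64^2 = 4096 ≡ 8 (mod 73)
21^256 ≡ 8^2 = 64 (mod 73)
21^512 ≡ 64^2 = 4096 ≡ 8 (mod 73)
21^699 = 21^512 × 21^128 × 21^32 × 21^16 × 21^8 × 21^2 × 21^1 ≡ 8 × 8 × 8 × 64 × 8 × 3 × 21 (mod 73).
Accumulate the product:
8 × 8 = 64
64 × 8 = 512 ≡ 1
1 × 64 = 64
64 × 8 = 512 ≡ 1
1 × 3 = 3
3 × 21 = 63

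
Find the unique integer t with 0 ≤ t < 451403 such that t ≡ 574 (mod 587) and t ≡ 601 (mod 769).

587⁻¹ mod 769: 587×469 ≡ 1 (mod 769), so 587⁻¹ ≡ 469.
t = 574 + 587×((601 − 574)×469 mod 769) = 574 + 587×359 = 211307.
Check: 211307 mod 587 = 574, 211307 mod 769 = 601. ✓

211307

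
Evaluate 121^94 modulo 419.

Using repeated squaring:
94 in binary is 1011110, i.e. 94 = 64 + 16 + 8 + 4 + 2.
121^1 ≡ 121 (mod 419)
121^2 ≡ 121^2 = 14641 ≡ 395 (mod 419)
121^4 ≡ 395^2 = 156025 ≡ 157 (mod 419)
121^8 ≡ 157^2 = 24649 ≡ 347 (mod 419)
121^16 ≡ 347^2 = 120409 ≡ 156 (mod 419)
121^32 ≡ 156^2 = 24336 ≡ 34 (mod 419)
121^64 ≡ 34^2 = 1156 ≡ 318 (mod 419)
121^94 = 121^64 · 121^16 · 121^8 · 121^4 · 121^2 ≡ 318 · 156 · 347 · 157 · 395 (mod 419).
Accumulate the product:
318 · 156 = 49608 ≡ 166
166 · 347 = 57602 ≡ 199
199 · 157 = 31243 ≡ 237
237 · 395 = 93615 ≡ 178

178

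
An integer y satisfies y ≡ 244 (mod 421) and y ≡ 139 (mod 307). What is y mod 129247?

421⁻¹ mod 307: 421×272 ≡ 1 (mod 307), so 421⁻¹ ≡ 272.
y = 244 + 421×((139 − 244)×272 mod 307) = 244 + 421×298 = 125702.

125702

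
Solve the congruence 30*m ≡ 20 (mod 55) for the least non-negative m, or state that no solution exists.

gcd(30, 55) = 5, and 5 | 20, so solutions exist.
Divide through by 5: 6*m mod 11 = 4.
6⁻¹ ≡ 2 (mod 11).
m ≡ 2*4 ≡ 8 (mod 11).
The smallest non-negative solution is m = 8.

8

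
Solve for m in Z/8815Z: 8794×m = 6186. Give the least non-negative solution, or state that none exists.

2224

gcd(8794, 8815) = 1, so a unique solution mod 8815 exists.
8794⁻¹ ≡ 1679 (mod 8815).
m ≡ 1679×6186 ≡ 2224 (mod 8815).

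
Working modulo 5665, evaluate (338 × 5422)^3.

338 × 5422 = 1832636 ≡ 2841 (mod 5665)
(2841)^3 ≡ 5571 (mod 5665)

5571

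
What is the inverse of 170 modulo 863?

By the extended Euclidean algorithm:
863 = 5·170 + 13
170 = 13·13 + 1
13 = 13·1 + 0
gcd(170, 863) = 1, so the inverse exists.
Bézout: 1 = −13·863 + 66·170.
So 170⁻¹ ≡ 66 (mod 863).

66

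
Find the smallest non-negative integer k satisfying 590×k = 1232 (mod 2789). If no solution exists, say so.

2706

gcd(590, 2789) = 1, so a unique solution mod 2789 exists.
590⁻¹ ≡ 52 (mod 2789).
k ≡ 52×1232 ≡ 2706 (mod 2789).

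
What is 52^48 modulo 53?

1

48 in binary is 110000, i.e. 48 = 32 + 16.
52^1 ≡ 52 (mod 53)
52^2 ≡ 52^2 = 2704 ≡ 1 (mod 53)
52^4 ≡ 1^2 = 1 (mod 53)
52^8 ≡ 1^2 = 1 (mod 53)
52^16 ≡ 1^2 = 1 (mod 53)
52^32 ≡ 1^2 = 1 (mod 53)
52^48 = 52^32 × 52^16 ≡ 1 × 1 (mod 53).
1 × 1 = 1 ≡ 1 (mod 53).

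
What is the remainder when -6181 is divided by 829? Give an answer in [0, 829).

-6181 = -8*829 + 451, so -6181 ≡ 451 (mod 829).

451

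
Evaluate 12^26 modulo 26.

By square-and-multiply:
12^1 ≡ 12 (mod 26)
12^2 ≡ 12^2 = 144 ≡ 14 (mod 26)
12^4 ≡ 14^2 = 196 ≡ 14 (mod 26)
12^8 ≡ 14^2 = 196 ≡ 14 (mod 26)
12^16 ≡ 14^2 = 196 ≡ 14 (mod 26)
12^26 = 12^16 · 12^8 · 12^2 ≡ 14 · 14 · 14 (mod 26).
Accumulate the product:
14 · 14 = 196 ≡ 14
14 · 14 = 196 ≡ 14

14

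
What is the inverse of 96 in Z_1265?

1041

By the extended Euclidean algorithm:
1265 = 13*96 + 17
96 = 5*17 + 11
17 = 1*11 + 6
11 = 1*6 + 5
6 = 1*5 + 1
5 = 5*1 + 0
gcd(96, 1265) = 1, so the inverse exists.
Back-substitute for 1:
1 = 1*6 − 1*5
  = −1*11 + 2*6
  = 2*17 − 3*11
  = −3*96 + 17*17
  = 17*1265 − 224*96
So 96⁻¹ ≡ −224 ≡ 1041 (mod 1265).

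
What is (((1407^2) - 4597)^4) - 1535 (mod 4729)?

1304

(1407)^2 ≡ 2927 (mod 4729)
2927 - 4597 = -1670 ≡ 3059 (mod 4729)
(3059)^4 ≡ 2839 (mod 4729)
2839 - 1535 = 1304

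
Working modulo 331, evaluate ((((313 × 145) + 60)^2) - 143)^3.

68

313 × 145 = 45385 ≡ 38 (mod 331)
38 + 60 = 98
(98)^2 ≡ 5 (mod 331)
5 - 143 = -138 ≡ 193 (mod 331)
(193)^3 ≡ 68 (mod 331)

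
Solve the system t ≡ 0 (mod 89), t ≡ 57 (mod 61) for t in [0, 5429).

89⁻¹ mod 61: 89·24 ≡ 1 (mod 61), so 89⁻¹ ≡ 24.
t = 0 + 89·((57 − 0)·24 mod 61) = 0 + 89·26 = 2314.
Check: 2314 mod 89 = 0, 2314 mod 61 = 57. ✓

2314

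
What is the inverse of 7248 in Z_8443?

8443 = 1×7248 + 1195
7248 = 6×1195 + 78
1195 = 15×78 + 25
78 = 3×25 + 3
25 = 8×3 + 1
3 = 3×1 + 0
gcd(7248, 8443) = 1, so the inverse exists.
Back-substitute for 1:
1 = 1×25 − 8×3
  = −8×78 + 25×25
  = 25×1195 − 383×78
  = −383×7248 + 2323×1195
  = 2323×8443 − 2706×7248
So 7248⁻¹ ≡ −2706 ≡ 5737 (mod 8443).

5737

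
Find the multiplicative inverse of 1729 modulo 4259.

436

4259 = 2×1729 + 801
1729 = 2×801 + 127
801 = 6×127 + 39
127 = 3×39 + 10
39 = 3×10 + 9
10 = 1×9 + 1
9 = 9×1 + 0
gcd(1729, 4259) = 1, so the inverse exists.
Bézout: 1 = −177×4259 + 436×1729.
So 1729⁻¹ ≡ 436 (mod 4259).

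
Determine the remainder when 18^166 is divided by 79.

Using repeated squaring:
166 in binary is 10100110, i.e. 166 = 128 + 32 + 4 + 2.
18^1 ≡ 18 (mod 79)
18^2 ≡ 18^2 = 324 ≡ 8 (mod 79)
18^4 ≡ 8^2 = 64 (mod 79)
18^8 ≡ 64^2 = 4096 ≡ 67 (mod 79)
18^16 ≡ 67^2 = 4489 ≡ 65 (mod 79)
18^32 ≡ 65^2 = 4225 ≡ 38 (mod 79)
18^64 ≡ 38^2 = 1444 ≡ 22 (mod 79)
18^128 ≡ 22^2 = 484 ≡ 10 (mod 79)
18^166 = 18^128 · 18^32 · 18^4 · 18^2 ≡ 10 · 38 · 64 · 8 (mod 79).
Accumulate the product:
10 · 38 = 380 ≡ 64
64 · 64 = 4096 ≡ 67
67 · 8 = 536 ≡ 62

62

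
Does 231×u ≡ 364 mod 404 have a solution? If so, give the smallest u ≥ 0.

gcd(231, 404) = 1, so a unique solution mod 404 exists.
231⁻¹ ≡ 7 (mod 404).
u ≡ 7×364 ≡ 124 (mod 404).

124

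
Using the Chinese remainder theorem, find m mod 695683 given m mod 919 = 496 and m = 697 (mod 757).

529840

919⁻¹ mod 757: 919*500 ≡ 1 (mod 757), so 919⁻¹ ≡ 500.
m = 496 + 919*((697 − 496)*500 mod 757) = 496 + 919*576 = 529840.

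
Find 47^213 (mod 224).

Using repeated squaring:
47^1 ≡ 47 (mod 224)
47^2 ≡ 47^2 = 2209 ≡ 193 (mod 224)
47^4 ≡ 193^2 = 37249 ≡ 65 (mod 224)
47^8 ≡ 65^2 = 4225 ≡ 193 (mod 224)
47^16 ≡ 193^2 = 37249 ≡ 65 (mod 224)
47^32 ≡ 65^2 = 4225 ≡ 193 (mod 224)
47^64 ≡ 193^2 = 37249 ≡ 65 (mod 224)
47^128 ≡ 65^2 = 4225 ≡ 193 (mod 224)
47^213 = 47^128 · 47^64 · 47^16 · 47^4 · 47^1 ≡ 193 · 65 · 65 · 65 · 47 (mod 224).
Accumulate the product:
193 · 65 = 12545 ≡ 1
1 · 65 = 65
65 · 65 = 4225 ≡ 193
193 · 47 = 9071 ≡ 111

111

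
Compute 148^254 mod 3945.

34

148^1 ≡ 148 (mod 3945)
148^2 ≡ 148^2 = 21904 ≡ 2179 (mod 3945)
148^4 ≡ 2179^2 = 4748041 ≡ 2206 (mod 3945)
148^8 ≡ 2206^2 = 4866436 ≡ 2251 (mod 3945)
148^16 ≡ 2251^2 = 5067001 ≡ 1621 (mod 3945)
148^32 ≡ 1621^2 = 2627641 ≡ 271 (mod 3945)
148^64 ≡ 271^2 = 73441 ≡ 2431 (mod 3945)
148^128 ≡ 2431^2 = 5909761 ≡ 151 (mod 3945)
148^254 = 148^128 · 148^64 · 148^32 · 148^16 · 148^8 · 148^4 · 148^2 ≡ 151 · 2431 · 271 · 1621 · 2251 · 2206 · 2179 (mod 3945).
Accumulate the product:
151 · 2431 = 367081 ≡ 196
196 · 271 = 53116 ≡ 1831
1831 · 1621 = 2968051 ≡ 1411
1411 · 2251 = 3176161 ≡ 436
436 · 2206 = 961816 ≡ 3181
3181 · 2179 = 6931399 ≡ 34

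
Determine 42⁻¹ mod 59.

52

By the extended Euclidean algorithm:
59 = 1*42 + 17
42 = 2*17 + 8
17 = 2*8 + 1
8 = 8*1 + 0
gcd(42, 59) = 1, so the inverse exists.
Bézout: 1 = 5*59 − 7*42.
So 42⁻¹ ≡ −7 ≡ 52 (mod 59).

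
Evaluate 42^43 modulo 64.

0

Using repeated squaring:
43 in binary is 101011, i.e. 43 = 32 + 8 + 2 + 1.
42^1 ≡ 42 (mod 64)
42^2 ≡ 42^2 = 1764 ≡ 36 (mod 64)
42^4 ≡ 36^2 = 1296 ≡ 16 (mod 64)
42^8 ≡ 16^2 = 256 ≡ 0 (mod 64)
42^16 ≡ 0^2 = 0 (mod 64)
42^32 ≡ 0^2 = 0 (mod 64)
42^43 = 42^32 * 42^8 * 42^2 * 42^1 ≡ 0 * 0 * 36 * 42 (mod 64).
Accumulate the product:
0 * 0 = 0
0 * 36 = 0
0 * 42 = 0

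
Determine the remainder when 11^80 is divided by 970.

61

80 in binary is 1010000, i.e. 80 = 64 + 16.
11^1 ≡ 11 (mod 970)
11^2 ≡ 11^2 = 121 (mod 970)
11^4 ≡ 121^2 = 14641 ≡ 91 (mod 970)
11^8 ≡ 91^2 = 8281 ≡ 521 (mod 970)
11^16 ≡ 521^2 = 271441 ≡ 811 (mod 970)
11^32 ≡ 811^2 = 657721 ≡ 61 (mod 970)
11^64 ≡ 61^2 = 3721 ≡ 811 (mod 970)
11^80 = 11^64 * 11^16 ≡ 811 * 811 (mod 970).
811 * 811 = 657721 ≡ 61 (mod 970).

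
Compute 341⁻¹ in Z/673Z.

Run the extended Euclidean algorithm:
673 = 1*341 + 332
341 = 1*332 + 9
332 = 36*9 + 8
9 = 1*8 + 1
8 = 8*1 + 0
gcd(341, 673) = 1, so the inverse exists.
Bézout: 1 = −38*673 + 75*341.
So 341⁻¹ ≡ 75 (mod 673).

75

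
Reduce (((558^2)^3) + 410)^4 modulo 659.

(558)^2 ≡ 316 (mod 659)
(316)^3 ≡ 258 (mod 659)
258 + 410 = 668 ≡ 9 (mod 659)
(9)^4 ≡ 630 (mod 659)

630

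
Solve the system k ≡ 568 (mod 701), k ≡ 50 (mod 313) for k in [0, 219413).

701⁻¹ mod 313: 701×96 ≡ 1 (mod 313), so 701⁻¹ ≡ 96.
k = 568 + 701×((50 − 568)×96 mod 313) = 568 + 701×39 = 27907.
Check: 27907 mod 701 = 568, 27907 mod 313 = 50. ✓

27907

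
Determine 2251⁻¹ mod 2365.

1141

By the extended Euclidean algorithm:
2365 = 1*2251 + 114
2251 = 19*114 + 85
114 = 1*85 + 29
85 = 2*29 + 27
29 = 1*27 + 2
27 = 13*2 + 1
2 = 2*1 + 0
gcd(2251, 2365) = 1, so the inverse exists.
Bézout: 1 = −1086*2365 + 1141*2251.
So 2251⁻¹ ≡ 1141 (mod 2365).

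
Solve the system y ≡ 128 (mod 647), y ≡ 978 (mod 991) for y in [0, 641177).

69357

647⁻¹ mod 991: 647*435 ≡ 1 (mod 991), so 647⁻¹ ≡ 435.
y = 128 + 647*((978 − 128)*435 mod 991) = 128 + 647*107 = 69357.
Check: 69357 mod 647 = 128, 69357 mod 991 = 978. ✓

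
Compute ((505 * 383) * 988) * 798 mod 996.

505 * 383 = 193415 ≡ 191 (mod 996)
191 * 988 = 188708 ≡ 464 (mod 996)
464 * 798 = 370272 ≡ 756 (mod 996)

756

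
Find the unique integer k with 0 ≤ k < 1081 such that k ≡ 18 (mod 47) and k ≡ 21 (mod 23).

47⁻¹ mod 23: 47*1 ≡ 1 (mod 23), so 47⁻¹ ≡ 1.
k = 18 + 47*((21 − 18)*1 mod 23) = 18 + 47*3 = 159.
Check: 159 mod 47 = 18, 159 mod 23 = 21. ✓

159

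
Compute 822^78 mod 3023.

78 in binary is 1001110, i.e. 78 = 64 + 8 + 4 + 2.
822^1 ≡ 822 (mod 3023)
822^2 ≡ 822^2 = 675684 ≡ 1555 (mod 3023)
822^4 ≡ 1555^2 = 2418025 ≡ 2648 (mod 3023)
822^8 ≡ 2648^2 = 7011904 ≡ 1567 (mod 3023)
822^16 ≡ 1567^2 = 2455489 ≡ 813 (mod 3023)
822^32 ≡ 813^2 = 660969 ≡ 1955 (mod 3023)
822^64 ≡ 1955^2 = 3822025 ≡ 953 (mod 3023)
822^78 = 822^64 · 822^8 · 822^4 · 822^2 ≡ 953 · 1567 · 2648 · 1555 (mod 3023).
Accumulate the product:
953 · 1567 = 1493351 ≡ 3012
3012 · 2648 = 7975776 ≡ 1102
1102 · 1555 = 1713610 ≡ 2592

2592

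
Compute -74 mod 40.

-74 = -2*40 + 6, so -74 ≡ 6 (mod 40).

6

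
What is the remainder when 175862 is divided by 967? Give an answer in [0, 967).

175862 = 181·967 + 835, so 175862 ≡ 835 (mod 967).

835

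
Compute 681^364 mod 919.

By square-and-multiply:
364 in binary is 101101100, i.e. 364 = 256 + 64 + 32 + 8 + 4.
681^1 ≡ 681 (mod 919)
681^2 ≡ 681^2 = 463761 ≡ 585 (mod 919)
681^4 ≡ 585^2 = 342225 ≡ 357 (mod 919)
681^8 ≡ 357^2 = 127449 ≡ 627 (mod 919)
681^16 ≡ 627^2 = 393129 ≡ 716 (mod 919)
681^32 ≡ 716^2 = 512656 ≡ 773 (mod 919)
681^64 ≡ 773^2 = 597529 ≡ 179 (mod 919)
681^128 ≡ 179^2 = 32041 ≡ 795 (mod 919)
681^256 ≡ 795^2 = 632025 ≡ 672 (mod 919)
681^364 = 681^256 * 681^64 * 681^32 * 681^8 * 681^4 ≡ 672 * 179 * 773 * 627 * 357 (mod 919).
Accumulate the product:
672 * 179 = 120288 ≡ 818
818 * 773 = 632314 ≡ 42
42 * 627 = 26334 ≡ 602
602 * 357 = 214914 ≡ 787

787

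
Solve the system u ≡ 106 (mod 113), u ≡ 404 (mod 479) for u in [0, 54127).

113⁻¹ mod 479: 113·195 ≡ 1 (mod 479), so 113⁻¹ ≡ 195.
u = 106 + 113·((404 − 106)·195 mod 479) = 106 + 113·151 = 17169.

17169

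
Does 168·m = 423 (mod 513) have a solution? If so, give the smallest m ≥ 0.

30

gcd(168, 513) = 3, and 3 | 423, so solutions exist.
Divide through by 3: 56·m mod 171 = 141.
56⁻¹ ≡ 113 (mod 171).
m ≡ 113·141 ≡ 30 (mod 171).
The smallest non-negative solution is m = 30.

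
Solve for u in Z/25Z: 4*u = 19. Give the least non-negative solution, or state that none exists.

gcd(4, 25) = 1, so a unique solution mod 25 exists.
4⁻¹ ≡ 19 (mod 25).
u ≡ 19*19 ≡ 11 (mod 25).

11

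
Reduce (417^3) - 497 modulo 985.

441

(417)^3 ≡ 938 (mod 985)
938 - 497 = 441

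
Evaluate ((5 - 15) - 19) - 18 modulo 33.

19

5 - 15 = -10 ≡ 23 (mod 33)
23 - 19 = 4
4 - 18 = -14 ≡ 19 (mod 33)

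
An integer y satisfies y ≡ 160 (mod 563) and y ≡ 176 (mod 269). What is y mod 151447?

563⁻¹ mod 269: 563×226 ≡ 1 (mod 269), so 563⁻¹ ≡ 226.
y = 160 + 563×((176 − 160)×226 mod 269) = 160 + 563×119 = 67157.

67157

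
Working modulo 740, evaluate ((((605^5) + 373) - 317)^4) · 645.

525

(605)^5 ≡ 405 (mod 740)
405 + 373 = 778 ≡ 38 (mod 740)
38 - 317 = -279 ≡ 461 (mod 740)
(461)^4 ≡ 641 (mod 740)
641 · 645 = 413445 ≡ 525 (mod 740)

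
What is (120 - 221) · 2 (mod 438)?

120 - 221 = -101 ≡ 337 (mod 438)
337 · 2 = 674 ≡ 236 (mod 438)

236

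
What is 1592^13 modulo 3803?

1592^1 ≡ 1592 (mod 3803)
1592^2 ≡ 1592^2 = 2534464 ≡ 1666 (mod 3803)
1592^4 ≡ 1666^2 = 2775556 ≡ 3169 (mod 3803)
1592^8 ≡ 3169^2 = 10042561 ≡ 2641 (mod 3803)
1592^13 = 1592^8 * 1592^4 * 1592^1 ≡ 2641 * 3169 * 1592 (mod 3803).
Accumulate the product:
2641 * 3169 = 8369329 ≡ 2729
2729 * 1592 = 4344568 ≡ 1542

1542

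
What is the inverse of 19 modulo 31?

18

Run the extended Euclidean algorithm:
31 = 1·19 + 12
19 = 1·12 + 7
12 = 1·7 + 5
7 = 1·5 + 2
5 = 2·2 + 1
2 = 2·1 + 0
gcd(19, 31) = 1, so the inverse exists.
Back-substitute for 1:
1 = 1·5 − 2·2
  = −2·7 + 3·5
  = 3·12 − 5·7
  = −5·19 + 8·12
  = 8·31 − 13·19
So 19⁻¹ ≡ −13 ≡ 18 (mod 31).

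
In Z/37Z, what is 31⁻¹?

By the extended Euclidean algorithm:
37 = 1×31 + 6
31 = 5×6 + 1
6 = 6×1 + 0
gcd(31, 37) = 1, so the inverse exists.
Back-substitute for 1:
1 = 1×31 − 5×6
  = −5×37 + 6×31
So 31⁻¹ ≡ 6 (mod 37).

6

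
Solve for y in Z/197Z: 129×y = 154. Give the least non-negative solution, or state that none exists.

131

gcd(129, 197) = 1, so a unique solution mod 197 exists.
129⁻¹ ≡ 84 (mod 197).
y ≡ 84×154 ≡ 131 (mod 197).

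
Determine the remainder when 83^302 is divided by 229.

224

Using repeated squaring:
302 in binary is 100101110, i.e. 302 = 256 + 32 + 8 + 4 + 2.
83^1 ≡ 83 (mod 229)
83^2 ≡ 83^2 = 6889 ≡ 19 (mod 229)
83^4 ≡ 19^2 = 361 ≡ 132 (mod 229)
83^8 ≡ 132^2 = 17424 ≡ 20 (mod 229)
83^16 ≡ 20^2 = 400 ≡ 171 (mod 229)
83^32 ≡ 171^2 = 29241 ≡ 158 (mod 229)
83^64 ≡ 158^2 = 24964 ≡ 3 (mod 229)
83^128 ≡ 3^2 = 9 (mod 229)
83^256 ≡ 9^2 = 81 (mod 229)
83^302 = 83^256 · 83^32 · 83^8 · 83^4 · 83^2 ≡ 81 · 158 · 20 · 132 · 19 (mod 229).
Accumulate the product:
81 · 158 = 12798 ≡ 203
203 · 20 = 4060 ≡ 167
167 · 132 = 22044 ≡ 60
60 · 19 = 1140 ≡ 224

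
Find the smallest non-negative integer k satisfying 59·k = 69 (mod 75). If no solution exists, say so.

gcd(59, 75) = 1, so a unique solution mod 75 exists.
59⁻¹ ≡ 14 (mod 75).
k ≡ 14·69 ≡ 66 (mod 75).

66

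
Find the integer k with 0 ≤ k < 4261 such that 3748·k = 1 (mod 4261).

1927

4261 = 1×3748 + 513
3748 = 7×513 + 157
513 = 3×157 + 42
157 = 3×42 + 31
42 = 1×31 + 11
31 = 2×11 + 9
11 = 1×9 + 2
9 = 4×2 + 1
2 = 2×1 + 0
gcd(3748, 4261) = 1, so the inverse exists.
Back-substitute for 1:
1 = 1×9 − 4×2
  = −4×11 + 5×9
  = 5×31 − 14×11
  = −14×42 + 19×31
  = 19×157 − 71×42
  = −71×513 + 232×157
  = 232×3748 − 1695×513
  = −1695×4261 + 1927×3748
So 3748⁻¹ ≡ 1927 (mod 4261).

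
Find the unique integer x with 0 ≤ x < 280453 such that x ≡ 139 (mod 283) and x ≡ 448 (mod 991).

283⁻¹ mod 991: 283×984 ≡ 1 (mod 991), so 283⁻¹ ≡ 984.
x = 139 + 283×((448 − 139)×984 mod 991) = 139 + 283×810 = 229369.
Check: 229369 mod 283 = 139, 229369 mod 991 = 448. ✓

229369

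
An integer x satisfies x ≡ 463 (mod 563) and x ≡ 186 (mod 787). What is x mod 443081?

563⁻¹ mod 787: 563*657 ≡ 1 (mod 787), so 563⁻¹ ≡ 657.
x = 463 + 563*((186 − 463)*657 mod 787) = 463 + 563*595 = 335448.

335448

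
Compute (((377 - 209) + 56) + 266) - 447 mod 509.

43

377 - 209 = 168
168 + 56 = 224
224 + 266 = 490
490 - 447 = 43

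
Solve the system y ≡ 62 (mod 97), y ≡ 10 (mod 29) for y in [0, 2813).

1808

97⁻¹ mod 29: 97*3 ≡ 1 (mod 29), so 97⁻¹ ≡ 3.
y = 62 + 97*((10 − 62)*3 mod 29) = 62 + 97*18 = 1808.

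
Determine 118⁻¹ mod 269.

57

269 = 2·118 + 33
118 = 3·33 + 19
33 = 1·19 + 14
19 = 1·14 + 5
14 = 2·5 + 4
5 = 1·4 + 1
4 = 4·1 + 0
gcd(118, 269) = 1, so the inverse exists.
Back-substitute for 1:
1 = 1·5 − 1·4
  = −1·14 + 3·5
  = 3·19 − 4·14
  = −4·33 + 7·19
  = 7·118 − 25·33
  = −25·269 + 57·118
So 118⁻¹ ≡ 57 (mod 269).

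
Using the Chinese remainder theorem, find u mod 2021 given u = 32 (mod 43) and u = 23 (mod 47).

634

43⁻¹ mod 47: 43×35 ≡ 1 (mod 47), so 43⁻¹ ≡ 35.
u = 32 + 43×((23 − 32)×35 mod 47) = 32 + 43×14 = 634.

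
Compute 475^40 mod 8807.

8035

Compute successive squares:
40 in binary is 101000, i.e. 40 = 32 + 8.
475^1 ≡ 475 (mod 8807)
475^2 ≡ 475^2 = 225625 ≡ 5450 (mod 8807)
475^4 ≡ 5450^2 = 29702500 ≡ 5296 (mod 8807)
475^8 ≡ 5296^2 = 28047616 ≡ 6128 (mod 8807)
475^16 ≡ 6128^2 = 37552384 ≡ 8143 (mod 8807)
475^32 ≡ 8143^2 = 66308449 ≡ 546 (mod 8807)
475^40 = 475^32 · 475^8 ≡ 546 · 6128 (mod 8807).
546 · 6128 = 3345888 ≡ 8035 (mod 8807).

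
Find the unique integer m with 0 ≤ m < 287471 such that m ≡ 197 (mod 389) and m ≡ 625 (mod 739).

1364

389⁻¹ mod 739: 389·19 ≡ 1 (mod 739), so 389⁻¹ ≡ 19.
m = 197 + 389·((625 − 197)·19 mod 739) = 197 + 389·3 = 1364.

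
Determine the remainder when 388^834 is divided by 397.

108

834 in binary is 1101000010, i.e. 834 = 512 + 256 + 64 + 2.
388^1 ≡ 388 (mod 397)
388^2 ≡ 388^2 = 150544 ≡ 81 (mod 397)
388^4 ≡ 81^2 = 6561 ≡ 209 (mod 397)
388^8 ≡ 209^2 = 43681 ≡ 11 (mod 397)
388^16 ≡ 11^2 = 121 (mod 397)
388^32 ≡ 121^2 = 14641 ≡ 349 (mod 397)
388^64 ≡ 349^2 = 121801 ≡ 319 (mod 397)
388^128 ≡ 319^2 = 101761 ≡ 129 (mod 397)
388^256 ≡ 129^2 = 16641 ≡ 364 (mod 397)
388^512 ≡ 364^2 = 132496 ≡ 295 (mod 397)
388^834 = 388^512 × 388^256 × 388^64 × 388^2 ≡ 295 × 364 × 319 × 81 (mod 397).
Accumulate the product:
295 × 364 = 107380 ≡ 190
190 × 319 = 60610 ≡ 266
266 × 81 = 21546 ≡ 108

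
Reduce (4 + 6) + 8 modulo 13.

4 + 6 = 10
10 + 8 = 18 ≡ 5 (mod 13)

5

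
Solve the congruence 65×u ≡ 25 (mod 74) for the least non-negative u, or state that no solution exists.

gcd(65, 74) = 1, so a unique solution mod 74 exists.
65⁻¹ ≡ 41 (mod 74).
u ≡ 41×25 ≡ 63 (mod 74).

63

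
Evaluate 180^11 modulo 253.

By square-and-multiply:
11 in binary is 1011, i.e. 11 = 8 + 2 + 1.
180^1 ≡ 180 (mod 253)
180^2 ≡ 180^2 = 32400 ≡ 16 (mod 253)
180^4 ≡ 16^2 = 256 ≡ 3 (mod 253)
180^8 ≡ 3^2 = 9 (mod 253)
180^11 = 180^8 × 180^2 × 180^1 ≡ 9 × 16 × 180 (mod 253).
Accumulate the product:
9 × 16 = 144
144 × 180 = 25920 ≡ 114

114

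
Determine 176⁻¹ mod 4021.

By the extended Euclidean algorithm:
4021 = 22·176 + 149
176 = 1·149 + 27
149 = 5·27 + 14
27 = 1·14 + 13
14 = 1·13 + 1
13 = 13·1 + 0
gcd(176, 4021) = 1, so the inverse exists.
Back-substitute for 1:
1 = 1·14 − 1·13
  = −1·27 + 2·14
  = 2·149 − 11·27
  = −11·176 + 13·149
  = 13·4021 − 297·176
So 176⁻¹ ≡ −297 ≡ 3724 (mod 4021).

3724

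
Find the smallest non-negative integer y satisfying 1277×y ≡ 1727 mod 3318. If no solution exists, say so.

gcd(1277, 3318) = 1, so a unique solution mod 3318 exists.
1277⁻¹ ≡ 1811 (mod 3318).
y ≡ 1811×1727 ≡ 2041 (mod 3318).

2041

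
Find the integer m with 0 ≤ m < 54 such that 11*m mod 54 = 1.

5

Apply the Euclidean algorithm and back-substitute:
54 = 4×11 + 10
11 = 1×10 + 1
10 = 10×1 + 0
gcd(11, 54) = 1, so the inverse exists.
Bézout: 1 = −1×54 + 5×11.
So 11⁻¹ ≡ 5 (mod 54).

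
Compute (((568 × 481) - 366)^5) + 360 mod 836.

240

568 × 481 = 273208 ≡ 672 (mod 836)
672 - 366 = 306
(306)^5 ≡ 716 (mod 836)
716 + 360 = 1076 ≡ 240 (mod 836)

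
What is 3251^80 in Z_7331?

608

Using repeated squaring:
80 in binary is 1010000, i.e. 80 = 64 + 16.
3251^1 ≡ 3251 (mod 7331)
3251^2 ≡ 3251^2 = 10569001 ≡ 5030 (mod 7331)
3251^4 ≡ 5030^2 = 25300900 ≡ 1619 (mod 7331)
3251^8 ≡ 1619^2 = 2621161 ≡ 3994 (mod 7331)
3251^16 ≡ 3994^2 = 15952036 ≡ 7111 (mod 7331)
3251^32 ≡ 7111^2 = 50566321 ≡ 4414 (mod 7331)
3251^64 ≡ 4414^2 = 19483396 ≡ 4929 (mod 7331)
3251^80 = 3251^64 × 3251^16 ≡ 4929 × 7111 (mod 7331).
4929 × 7111 = 35050119 ≡ 608 (mod 7331).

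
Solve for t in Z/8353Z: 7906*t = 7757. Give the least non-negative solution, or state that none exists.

5570

gcd(7906, 8353) = 1, so a unique solution mod 8353 exists.
7906⁻¹ ≡ 4952 (mod 8353).
t ≡ 4952*7757 ≡ 5570 (mod 8353).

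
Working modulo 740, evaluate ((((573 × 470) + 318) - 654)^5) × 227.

168

573 × 470 = 269310 ≡ 690 (mod 740)
690 + 318 = 1008 ≡ 268 (mod 740)
268 - 654 = -386 ≡ 354 (mod 740)
(354)^5 ≡ 4 (mod 740)
4 × 227 = 908 ≡ 168 (mod 740)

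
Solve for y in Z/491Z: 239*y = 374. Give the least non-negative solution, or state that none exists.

18

gcd(239, 491) = 1, so a unique solution mod 491 exists.
239⁻¹ ≡ 302 (mod 491).
y ≡ 302*374 ≡ 18 (mod 491).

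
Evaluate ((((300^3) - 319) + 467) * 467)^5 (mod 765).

(300)^3 ≡ 90 (mod 765)
90 - 319 = -229 ≡ 536 (mod 765)
536 + 467 = 1003 ≡ 238 (mod 765)
238 * 467 = 111146 ≡ 221 (mod 765)
(221)^5 ≡ 731 (mod 765)

731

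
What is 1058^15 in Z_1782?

1682

Compute successive squares:
15 in binary is 1111, i.e. 15 = 8 + 4 + 2 + 1.
1058^1 ≡ 1058 (mod 1782)
1058^2 ≡ 1058^2 = 1119364 ≡ 268 (mod 1782)
1058^4 ≡ 268^2 = 71824 ≡ 544 (mod 1782)
1058^8 ≡ 544^2 = 295936 ≡ 124 (mod 1782)
1058^15 = 1058^8 * 1058^4 * 1058^2 * 1058^1 ≡ 124 * 544 * 268 * 1058 (mod 1782).
Accumulate the product:
124 * 544 = 67456 ≡ 1522
1522 * 268 = 407896 ≡ 1600
1600 * 1058 = 1692800 ≡ 1682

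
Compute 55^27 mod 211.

71

27 in binary is 11011, i.e. 27 = 16 + 8 + 2 + 1.
55^1 ≡ 55 (mod 211)
55^2 ≡ 55^2 = 3025 ≡ 71 (mod 211)
55^4 ≡ 71^2 = 5041 ≡ 188 (mod 211)
55^8 ≡ 188^2 = 35344 ≡ 107 (mod 211)
55^16 ≡ 107^2 = 11449 ≡ 55 (mod 211)
55^27 = 55^16 * 55^8 * 55^2 * 55^1 ≡ 55 * 107 * 71 * 55 (mod 211).
Accumulate the product:
55 * 107 = 5885 ≡ 188
188 * 71 = 13348 ≡ 55
55 * 55 = 3025 ≡ 71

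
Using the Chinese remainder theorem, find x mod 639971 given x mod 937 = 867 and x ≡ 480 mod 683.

359738

937⁻¹ mod 683: 937*562 ≡ 1 (mod 683), so 937⁻¹ ≡ 562.
x = 867 + 937*((480 − 867)*562 mod 683) = 867 + 937*383 = 359738.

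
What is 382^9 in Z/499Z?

Compute successive squares:
9 in binary is 1001, i.e. 9 = 8 + 1.
382^1 ≡ 382 (mod 499)
382^2 ≡ 382^2 = 145924 ≡ 216 (mod 499)
382^4 ≡ 216^2 = 46656 ≡ 249 (mod 499)
382^8 ≡ 249^2 = 62001 ≡ 125 (mod 499)
382^9 = 382^8 × 382^1 ≡ 125 × 382 (mod 499).
125 × 382 = 47750 ≡ 345 (mod 499).

345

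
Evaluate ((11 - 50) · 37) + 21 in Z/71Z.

11 - 50 = -39 ≡ 32 (mod 71)
32 · 37 = 1184 ≡ 48 (mod 71)
48 + 21 = 69

69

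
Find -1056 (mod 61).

-1056 = -18*61 + 42, so -1056 ≡ 42 (mod 61).

42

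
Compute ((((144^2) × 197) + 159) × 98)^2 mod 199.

(144)^2 ≡ 40 (mod 199)
40 × 197 = 7880 ≡ 119 (mod 199)
119 + 159 = 278 ≡ 79 (mod 199)
79 × 98 = 7742 ≡ 180 (mod 199)
(180)^2 ≡ 162 (mod 199)

162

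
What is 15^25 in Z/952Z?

15

15^1 ≡ 15 (mod 952)
15^2 ≡ 15^2 = 225 (mod 952)
15^4 ≡ 225^2 = 50625 ≡ 169 (mod 952)
15^8 ≡ 169^2 = 28561 ≡ 1 (mod 952)
15^16 ≡ 1^2 = 1 (mod 952)
15^25 = 15^16 × 15^8 × 15^1 ≡ 1 × 1 × 15 (mod 952).
Accumulate the product:
1 × 1 = 1
1 × 15 = 15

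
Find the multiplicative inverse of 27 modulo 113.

67

Apply the Euclidean algorithm and back-substitute:
113 = 4·27 + 5
27 = 5·5 + 2
5 = 2·2 + 1
2 = 2·1 + 0
gcd(27, 113) = 1, so the inverse exists.
Bézout: 1 = 11·113 − 46·27.
So 27⁻¹ ≡ −46 ≡ 67 (mod 113).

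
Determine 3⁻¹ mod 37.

Run the extended Euclidean algorithm:
37 = 12*3 + 1
3 = 3*1 + 0
gcd(3, 37) = 1, so the inverse exists.
Back-substitute for 1:
1 = 1*37 − 12*3
So 3⁻¹ ≡ −12 ≡ 25 (mod 37).

25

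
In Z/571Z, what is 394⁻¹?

100

By the extended Euclidean algorithm:
571 = 1×394 + 177
394 = 2×177 + 40
177 = 4×40 + 17
40 = 2×17 + 6
17 = 2×6 + 5
6 = 1×5 + 1
5 = 5×1 + 0
gcd(394, 571) = 1, so the inverse exists.
Back-substitute for 1:
1 = 1×6 − 1×5
  = −1×17 + 3×6
  = 3×40 − 7×17
  = −7×177 + 31×40
  = 31×394 − 69×177
  = −69×571 + 100×394
So 394⁻¹ ≡ 100 (mod 571).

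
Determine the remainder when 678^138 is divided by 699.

120

138 in binary is 10001010, i.e. 138 = 128 + 8 + 2.
678^1 ≡ 678 (mod 699)
678^2 ≡ 678^2 = 459684 ≡ 441 (mod 699)
678^4 ≡ 441^2 = 194481 ≡ 159 (mod 699)
678^8 ≡ 159^2 = 25281 ≡ 117 (mod 699)
678^16 ≡ 117^2 = 13689 ≡ 408 (mod 699)
678^32 ≡ 408^2 = 166464 ≡ 102 (mod 699)
678^64 ≡ 102^2 = 10404 ≡ 618 (mod 699)
678^128 ≡ 618^2 = 381924 ≡ 270 (mod 699)
678^138 = 678^128 × 678^8 × 678^2 ≡ 270 × 117 × 441 (mod 699).
Accumulate the product:
270 × 117 = 31590 ≡ 135
135 × 441 = 59535 ≡ 120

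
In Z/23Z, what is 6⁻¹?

4

Run the extended Euclidean algorithm:
23 = 3×6 + 5
6 = 1×5 + 1
5 = 5×1 + 0
gcd(6, 23) = 1, so the inverse exists.
Bézout: 1 = −1×23 + 4×6.
So 6⁻¹ ≡ 4 (mod 23).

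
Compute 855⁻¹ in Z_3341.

Run the extended Euclidean algorithm:
3341 = 3·855 + 776
855 = 1·776 + 79
776 = 9·79 + 65
79 = 1·65 + 14
65 = 4·14 + 9
14 = 1·9 + 5
9 = 1·5 + 4
5 = 1·4 + 1
4 = 4·1 + 0
gcd(855, 3341) = 1, so the inverse exists.
Back-substitute for 1:
1 = 1·5 − 1·4
  = −1·9 + 2·5
  = 2·14 − 3·9
  = −3·65 + 14·14
  = 14·79 − 17·65
  = −17·776 + 167·79
  = 167·855 − 184·776
  = −184·3341 + 719·855
So 855⁻¹ ≡ 719 (mod 3341).

719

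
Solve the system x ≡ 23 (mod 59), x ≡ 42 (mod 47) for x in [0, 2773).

59⁻¹ mod 47: 59*4 ≡ 1 (mod 47), so 59⁻¹ ≡ 4.
x = 23 + 59*((42 − 23)*4 mod 47) = 23 + 59*29 = 1734.

1734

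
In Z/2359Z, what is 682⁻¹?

1643

Apply the Euclidean algorithm and back-substitute:
2359 = 3·682 + 313
682 = 2·313 + 56
313 = 5·56 + 33
56 = 1·33 + 23
33 = 1·23 + 10
23 = 2·10 + 3
10 = 3·3 + 1
3 = 3·1 + 0
gcd(682, 2359) = 1, so the inverse exists.
Bézout: 1 = 207·2359 − 716·682.
So 682⁻¹ ≡ −716 ≡ 1643 (mod 2359).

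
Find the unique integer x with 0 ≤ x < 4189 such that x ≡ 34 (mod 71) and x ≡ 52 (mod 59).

2235

71⁻¹ mod 59: 71·5 ≡ 1 (mod 59), so 71⁻¹ ≡ 5.
x = 34 + 71·((52 − 34)·5 mod 59) = 34 + 71·31 = 2235.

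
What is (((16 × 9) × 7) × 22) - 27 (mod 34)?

16 × 9 = 144 ≡ 8 (mod 34)
8 × 7 = 56 ≡ 22 (mod 34)
22 × 22 = 484 ≡ 8 (mod 34)
8 - 27 = -19 ≡ 15 (mod 34)

15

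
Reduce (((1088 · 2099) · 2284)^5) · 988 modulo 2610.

2074

1088 · 2099 = 2283712 ≡ 2572 (mod 2610)
2572 · 2284 = 5874448 ≡ 1948 (mod 2610)
(1948)^5 ≡ 718 (mod 2610)
718 · 988 = 709384 ≡ 2074 (mod 2610)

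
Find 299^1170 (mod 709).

551

1170 in binary is 10010010010, i.e. 1170 = 1024 + 128 + 16 + 2.
299^1 ≡ 299 (mod 709)
299^2 ≡ 299^2 = 89401 ≡ 67 (mod 709)
299^4 ≡ 67^2 = 4489 ≡ 235 (mod 709)
299^8 ≡ 235^2 = 55225 ≡ 632 (mod 709)
299^16 ≡ 632^2 = 399424 ≡ 257 (mod 709)
299^32 ≡ 257^2 = 66049 ≡ 112 (mod 709)
299^64 ≡ 112^2 = 12544 ≡ 491 (mod 709)
299^128 ≡ 491^2 = 241081 ≡ 21 (mod 709)
299^256 ≡ 21^2 = 441 (mod 709)
299^512 ≡ 441^2 = 194481 ≡ 215 (mod 709)
299^1024 ≡ 215^2 = 46225 ≡ 140 (mod 709)
299^1170 = 299^1024 * 299^128 * 299^16 * 299^2 ≡ 140 * 21 * 257 * 67 (mod 709).
Accumulate the product:
140 * 21 = 2940 ≡ 104
104 * 257 = 26728 ≡ 495
495 * 67 = 33165 ≡ 551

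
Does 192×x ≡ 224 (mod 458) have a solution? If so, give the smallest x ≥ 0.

192

gcd(192, 458) = 2, and 2 | 224, so solutions exist.
Divide through by 2: 96×x mod 229 = 112.
96⁻¹ ≡ 198 (mod 229).
x ≡ 198×112 ≡ 192 (mod 229).
The smallest non-negative solution is x = 192.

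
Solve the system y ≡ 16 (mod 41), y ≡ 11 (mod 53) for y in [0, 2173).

41⁻¹ mod 53: 41*22 ≡ 1 (mod 53), so 41⁻¹ ≡ 22.
y = 16 + 41*((11 − 16)*22 mod 53) = 16 + 41*49 = 2025.

2025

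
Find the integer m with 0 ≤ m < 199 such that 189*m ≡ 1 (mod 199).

Apply the Euclidean algorithm and back-substitute:
199 = 1*189 + 10
189 = 18*10 + 9
10 = 1*9 + 1
9 = 9*1 + 0
gcd(189, 199) = 1, so the inverse exists.
Bézout: 1 = 19*199 − 20*189.
So 189⁻¹ ≡ −20 ≡ 179 (mod 199).

179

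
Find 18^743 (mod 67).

Using repeated squaring:
743 in binary is 1011100111, i.e. 743 = 512 + 128 + 64 + 32 + 4 + 2 + 1.
18^1 ≡ 18 (mod 67)
18^2 ≡ 18^2 = 324 ≡ 56 (mod 67)
18^4 ≡ 56^2 = 3136 ≡ 54 (mod 67)
18^8 ≡ 54^2 = 2916 ≡ 35 (mod 67)
18^16 ≡ 35^2 = 1225 ≡ 19 (mod 67)
18^32 ≡ 19^2 = 361 ≡ 26 (mod 67)
18^64 ≡ 26^2 = 676 ≡ 6 (mod 67)
18^128 ≡ 6^2 = 36 (mod 67)
18^256 ≡ 36^2 = 1296 ≡ 23 (mod 67)
18^512 ≡ 23^2 = 529 ≡ 60 (mod 67)
18^743 = 18^512 · 18^128 · 18^64 · 18^32 · 18^4 · 18^2 · 18^1 ≡ 60 · 36 · 6 · 26 · 54 · 56 · 18 (mod 67).
Accumulate the product:
60 · 36 = 2160 ≡ 16
16 · 6 = 96 ≡ 29
29 · 26 = 754 ≡ 17
17 · 54 = 918 ≡ 47
47 · 56 = 2632 ≡ 19
19 · 18 = 342 ≡ 7

7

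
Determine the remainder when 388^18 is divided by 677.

527

18 in binary is 10010, i.e. 18 = 16 + 2.
388^1 ≡ 388 (mod 677)
388^2 ≡ 388^2 = 150544 ≡ 250 (mod 677)
388^4 ≡ 250^2 = 62500 ≡ 216 (mod 677)
388^8 ≡ 216^2 = 46656 ≡ 620 (mod 677)
388^16 ≡ 620^2 = 384400 ≡ 541 (mod 677)
388^18 = 388^16 · 388^2 ≡ 541 · 250 (mod 677).
541 · 250 = 135250 ≡ 527 (mod 677).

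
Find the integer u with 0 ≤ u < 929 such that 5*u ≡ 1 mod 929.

Apply the Euclidean algorithm and back-substitute:
929 = 185·5 + 4
5 = 1·4 + 1
4 = 4·1 + 0
gcd(5, 929) = 1, so the inverse exists.
Bézout: 1 = −1·929 + 186·5.
So 5⁻¹ ≡ 186 (mod 929).

186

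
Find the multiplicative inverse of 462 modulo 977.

129

977 = 2×462 + 53
462 = 8×53 + 38
53 = 1×38 + 15
38 = 2×15 + 8
15 = 1×8 + 7
8 = 1×7 + 1
7 = 7×1 + 0
gcd(462, 977) = 1, so the inverse exists.
Back-substitute for 1:
1 = 1×8 − 1×7
  = −1×15 + 2×8
  = 2×38 − 5×15
  = −5×53 + 7×38
  = 7×462 − 61×53
  = −61×977 + 129×462
So 462⁻¹ ≡ 129 (mod 977).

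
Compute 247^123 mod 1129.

123 in binary is 1111011, i.e. 123 = 64 + 32 + 16 + 8 + 2 + 1.
247^1 ≡ 247 (mod 1129)
247^2 ≡ 247^2 = 61009 ≡ 43 (mod 1129)
247^4 ≡ 43^2 = 1849 ≡ 720 (mod 1129)
247^8 ≡ 720^2 = 518400 ≡ 189 (mod 1129)
247^16 ≡ 189^2 = 35721 ≡ 722 (mod 1129)
247^32 ≡ 722^2 = 521284 ≡ 815 (mod 1129)
247^64 ≡ 815^2 = 664225 ≡ 373 (mod 1129)
247^123 = 247^64 * 247^32 * 247^16 * 247^8 * 247^2 * 247^1 ≡ 373 * 815 * 722 * 189 * 43 * 247 (mod 1129).
Accumulate the product:
373 * 815 = 303995 ≡ 294
294 * 722 = 212268 ≡ 16
16 * 189 = 3024 ≡ 766
766 * 43 = 32938 ≡ 197
197 * 247 = 48659 ≡ 112

112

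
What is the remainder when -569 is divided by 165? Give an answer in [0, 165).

-569 = -4*165 + 91, so -569 ≡ 91 (mod 165).

91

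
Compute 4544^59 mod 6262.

59 in binary is 111011, i.e. 59 = 32 + 16 + 8 + 2 + 1.
4544^1 ≡ 4544 (mod 6262)
4544^2 ≡ 4544^2 = 20647936 ≡ 2122 (mod 6262)
4544^4 ≡ 2122^2 = 4502884 ≡ 506 (mod 6262)
4544^8 ≡ 506^2 = 256036 ≡ 5556 (mod 6262)
4544^16 ≡ 5556^2 = 30869136 ≡ 3738 (mod 6262)
4544^32 ≡ 3738^2 = 13972644 ≡ 2122 (mod 6262)
4544^59 = 4544^32 × 4544^16 × 4544^8 × 4544^2 × 4544^1 ≡ 2122 × 3738 × 5556 × 2122 × 4544 (mod 6262).
Accumulate the product:
2122 × 3738 = 7932036 ≡ 4344
4344 × 5556 = 24135264 ≡ 1516
1516 × 2122 = 3216952 ≡ 4546
4546 × 4544 = 20657024 ≡ 4948

4948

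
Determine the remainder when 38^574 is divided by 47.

38^1 ≡ 38 (mod 47)
38^2 ≡ 38^2 = 1444 ≡ 34 (mod 47)
38^4 ≡ 34^2 = 1156 ≡ 28 (mod 47)
38^8 ≡ 28^2 = 784 ≡ 32 (mod 47)
38^16 ≡ 32^2 = 1024 ≡ 37 (mod 47)
38^32 ≡ 37^2 = 1369 ≡ 6 (mod 47)
38^64 ≡ 6^2 = 36 (mod 47)
38^128 ≡ 36^2 = 1296 ≡ 27 (mod 47)
38^256 ≡ 27^2 = 729 ≡ 24 (mod 47)
38^512 ≡ 24^2 = 576 ≡ 12 (mod 47)
38^574 = 38^512 * 38^32 * 38^16 * 38^8 * 38^4 * 38^2 ≡ 12 * 6 * 37 * 32 * 28 * 34 (mod 47).
Accumulate the product:
12 * 6 = 72 ≡ 25
25 * 37 = 925 ≡ 32
32 * 32 = 1024 ≡ 37
37 * 28 = 1036 ≡ 2
2 * 34 = 68 ≡ 21

21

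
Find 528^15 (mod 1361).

1246

Using repeated squaring:
15 in binary is 1111, i.e. 15 = 8 + 4 + 2 + 1.
528^1 ≡ 528 (mod 1361)
528^2 ≡ 528^2 = 278784 ≡ 1140 (mod 1361)
528^4 ≡ 1140^2 = 1299600 ≡ 1206 (mod 1361)
528^8 ≡ 1206^2 = 1454436 ≡ 888 (mod 1361)
528^15 = 528^8 × 528^4 × 528^2 × 528^1 ≡ 888 × 1206 × 1140 × 528 (mod 1361).
Accumulate the product:
888 × 1206 = 1070928 ≡ 1182
1182 × 1140 = 1347480 ≡ 90
90 × 528 = 47520 ≡ 1246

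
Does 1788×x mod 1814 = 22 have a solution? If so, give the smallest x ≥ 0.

348

gcd(1788, 1814) = 2, and 2 | 22, so solutions exist.
Divide through by 2: 894×x ≡ 11 mod 907.
894⁻¹ ≡ 279 (mod 907).
x ≡ 279×11 ≡ 348 (mod 907).
The smallest non-negative solution is x = 348.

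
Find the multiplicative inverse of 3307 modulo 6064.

6064 = 1·3307 + 2757
3307 = 1·2757 + 550
2757 = 5·550 + 7
550 = 78·7 + 4
7 = 1·4 + 3
4 = 1·3 + 1
3 = 3·1 + 0
gcd(3307, 6064) = 1, so the inverse exists.
Back-substitute for 1:
1 = 1·4 − 1·3
  = −1·7 + 2·4
  = 2·550 − 157·7
  = −157·2757 + 787·550
  = 787·3307 − 944·2757
  = −944·6064 + 1731·3307
So 3307⁻¹ ≡ 1731 (mod 6064).

1731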